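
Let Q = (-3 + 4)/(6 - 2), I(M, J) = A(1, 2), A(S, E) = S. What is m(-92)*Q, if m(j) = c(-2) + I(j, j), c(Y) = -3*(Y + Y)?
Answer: 13/4 ≈ 3.2500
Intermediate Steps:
I(M, J) = 1
c(Y) = -6*Y
Q = ¼ (Q = 1/4 = 1*(¼) = ¼ ≈ 0.25000)
m(j) = 13 (m(j) = -6*(-2) + 1 = 12 + 1 = 13)
m(-92)*Q = 13*(¼) = 13/4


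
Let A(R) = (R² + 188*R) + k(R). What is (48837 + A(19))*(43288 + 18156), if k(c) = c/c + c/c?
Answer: 3242522768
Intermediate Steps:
k(c) = 2 (k(c) = 1 + 1 = 2)
A(R) = 2 + R² + 188*R (A(R) = (R² + 188*R) + 2 = 2 + R² + 188*R)
(48837 + A(19))*(43288 + 18156) = (48837 + (2 + 19² + 188*19))*(43288 + 18156) = (48837 + (2 + 361 + 3572))*61444 = (48837 + 3935)*61444 = 52772*61444 = 3242522768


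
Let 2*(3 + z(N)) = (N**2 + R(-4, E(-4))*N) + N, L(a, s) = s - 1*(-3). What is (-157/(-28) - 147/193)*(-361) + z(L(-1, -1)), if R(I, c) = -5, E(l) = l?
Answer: -9479805/5404 ≈ -1754.2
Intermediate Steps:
L(a, s) = 3 + s (L(a, s) = s + 3 = 3 + s)
z(N) = -3 + N**2/2 - 2*N (z(N) = -3 + ((N**2 - 5*N) + N)/2 = -3 + (N**2 - 4*N)/2 = -3 + (N**2/2 - 2*N) = -3 + N**2/2 - 2*N)
(-157/(-28) - 147/193)*(-361) + z(L(-1, -1)) = (-157/(-28) - 147/193)*(-361) + (-3 + (3 - 1)**2/2 - 2*(3 - 1)) = (-157*(-1/28) - 147*1/193)*(-361) + (-3 + (1/2)*2**2 - 2*2) = (157/28 - 147/193)*(-361) + (-3 + (1/2)*4 - 4) = (26185/5404)*(-361) + (-3 + 2 - 4) = -9452785/5404 - 5 = -9479805/5404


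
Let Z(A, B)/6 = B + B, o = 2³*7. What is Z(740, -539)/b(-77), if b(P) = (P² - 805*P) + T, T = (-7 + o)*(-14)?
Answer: -33/343 ≈ -0.096210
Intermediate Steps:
o = 56 (o = 8*7 = 56)
T = -686 (T = (-7 + 56)*(-14) = 49*(-14) = -686)
b(P) = -686 + P² - 805*P (b(P) = (P² - 805*P) - 686 = -686 + P² - 805*P)
Z(A, B) = 12*B (Z(A, B) = 6*(B + B) = 6*(2*B) = 12*B)
Z(740, -539)/b(-77) = (12*(-539))/(-686 + (-77)² - 805*(-77)) = -6468/(-686 + 5929 + 61985) = -6468/67228 = -6468*1/67228 = -33/343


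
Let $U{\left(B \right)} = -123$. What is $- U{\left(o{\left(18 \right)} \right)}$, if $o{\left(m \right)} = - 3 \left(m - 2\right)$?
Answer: $123$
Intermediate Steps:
$o{\left(m \right)} = 6 - 3 m$ ($o{\left(m \right)} = - 3 \left(-2 + m\right) = 6 - 3 m$)
$- U{\left(o{\left(18 \right)} \right)} = \left(-1\right) \left(-123\right) = 123$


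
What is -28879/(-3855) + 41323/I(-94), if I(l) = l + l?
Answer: -153870913/724740 ≈ -212.31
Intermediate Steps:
I(l) = 2*l
-28879/(-3855) + 41323/I(-94) = -28879/(-3855) + 41323/((2*(-94))) = -28879*(-1/3855) + 41323/(-188) = 28879/3855 + 41323*(-1/188) = 28879/3855 - 41323/188 = -153870913/724740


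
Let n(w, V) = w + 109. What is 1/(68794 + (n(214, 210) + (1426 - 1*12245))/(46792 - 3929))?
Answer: 42863/2948706726 ≈ 1.4536e-5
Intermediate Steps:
n(w, V) = 109 + w
1/(68794 + (n(214, 210) + (1426 - 1*12245))/(46792 - 3929)) = 1/(68794 + ((109 + 214) + (1426 - 1*12245))/(46792 - 3929)) = 1/(68794 + (323 + (1426 - 12245))/42863) = 1/(68794 + (323 - 10819)*(1/42863)) = 1/(68794 - 10496*1/42863) = 1/(68794 - 10496/42863) = 1/(2948706726/42863) = 42863/2948706726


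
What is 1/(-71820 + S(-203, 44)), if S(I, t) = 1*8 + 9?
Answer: -1/71803 ≈ -1.3927e-5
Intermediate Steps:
S(I, t) = 17 (S(I, t) = 8 + 9 = 17)
1/(-71820 + S(-203, 44)) = 1/(-71820 + 17) = 1/(-71803) = -1/71803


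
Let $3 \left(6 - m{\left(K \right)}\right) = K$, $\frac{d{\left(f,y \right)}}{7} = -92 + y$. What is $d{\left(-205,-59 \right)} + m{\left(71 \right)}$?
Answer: $- \frac{3224}{3} \approx -1074.7$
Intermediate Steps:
$d{\left(f,y \right)} = -644 + 7 y$ ($d{\left(f,y \right)} = 7 \left(-92 + y\right) = -644 + 7 y$)
$m{\left(K \right)} = 6 - \frac{K}{3}$
$d{\left(-205,-59 \right)} + m{\left(71 \right)} = \left(-644 + 7 \left(-59\right)\right) + \left(6 - \frac{71}{3}\right) = \left(-644 - 413\right) + \left(6 - \frac{71}{3}\right) = -1057 - \frac{53}{3} = - \frac{3224}{3}$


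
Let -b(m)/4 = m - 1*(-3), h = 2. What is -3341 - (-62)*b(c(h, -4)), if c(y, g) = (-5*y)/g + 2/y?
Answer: -4953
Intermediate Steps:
c(y, g) = 2/y - 5*y/g (c(y, g) = -5*y/g + 2/y = 2/y - 5*y/g)
b(m) = -12 - 4*m (b(m) = -4*(m - 1*(-3)) = -4*(m + 3) = -4*(3 + m) = -12 - 4*m)
-3341 - (-62)*b(c(h, -4)) = -3341 - (-62)*(-12 - 4*(2/2 - 5*2/(-4))) = -3341 - (-62)*(-12 - 4*(2*(½) - 5*2*(-¼))) = -3341 - (-62)*(-12 - 4*(1 + 5/2)) = -3341 - (-62)*(-12 - 4*7/2) = -3341 - (-62)*(-12 - 14) = -3341 - (-62)*(-26) = -3341 - 1*1612 = -3341 - 1612 = -4953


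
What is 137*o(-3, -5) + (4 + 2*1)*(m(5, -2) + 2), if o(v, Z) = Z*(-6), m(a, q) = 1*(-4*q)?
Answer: 4170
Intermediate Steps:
m(a, q) = -4*q
o(v, Z) = -6*Z
137*o(-3, -5) + (4 + 2*1)*(m(5, -2) + 2) = 137*(-6*(-5)) + (4 + 2*1)*(-4*(-2) + 2) = 137*30 + (4 + 2)*(8 + 2) = 4110 + 6*10 = 4110 + 60 = 4170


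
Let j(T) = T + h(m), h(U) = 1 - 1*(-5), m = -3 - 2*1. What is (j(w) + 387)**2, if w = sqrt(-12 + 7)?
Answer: (393 + I*sqrt(5))**2 ≈ 1.5444e+5 + 1758.0*I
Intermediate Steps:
m = -5 (m = -3 - 2 = -5)
h(U) = 6 (h(U) = 1 + 5 = 6)
w = I*sqrt(5) (w = sqrt(-5) = I*sqrt(5) ≈ 2.2361*I)
j(T) = 6 + T (j(T) = T + 6 = 6 + T)
(j(w) + 387)**2 = ((6 + I*sqrt(5)) + 387)**2 = (393 + I*sqrt(5))**2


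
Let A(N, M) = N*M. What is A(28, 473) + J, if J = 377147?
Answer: 390391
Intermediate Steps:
A(N, M) = M*N
A(28, 473) + J = 473*28 + 377147 = 13244 + 377147 = 390391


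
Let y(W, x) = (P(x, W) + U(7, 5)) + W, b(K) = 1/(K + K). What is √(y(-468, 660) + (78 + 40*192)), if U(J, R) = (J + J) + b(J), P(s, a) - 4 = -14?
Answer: √1429638/14 ≈ 85.405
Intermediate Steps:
P(s, a) = -10 (P(s, a) = 4 - 14 = -10)
b(K) = 1/(2*K)
U(J, R) = 1/(2*J) + 2*J (U(J, R) = (J + J) + 1/(2*J) = 2*J + 1/(2*J) = 1/(2*J) + 2*J)
y(W, x) = 57/14 + W (y(W, x) = (-10 + ((½)/7 + 2*7)) + W = (-10 + ((½)*(⅐) + 14)) + W = (-10 + (1/14 + 14)) + W = (-10 + 197/14) + W = 57/14 + W)
√(y(-468, 660) + (78 + 40*192)) = √((57/14 - 468) + (78 + 40*192)) = √(-6495/14 + (78 + 7680)) = √(-6495/14 + 7758) = √(102117/14) = √1429638/14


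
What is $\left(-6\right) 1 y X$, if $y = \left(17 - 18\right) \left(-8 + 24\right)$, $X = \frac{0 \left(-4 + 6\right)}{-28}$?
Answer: $0$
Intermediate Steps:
$X = 0$ ($X = 0 \cdot 2 \left(- \frac{1}{28}\right) = 0 \left(- \frac{1}{28}\right) = 0$)
$y = -16$ ($y = \left(-1\right) 16 = -16$)
$\left(-6\right) 1 y X = \left(-6\right) 1 \left(-16\right) 0 = \left(-6\right) \left(-16\right) 0 = 96 \cdot 0 = 0$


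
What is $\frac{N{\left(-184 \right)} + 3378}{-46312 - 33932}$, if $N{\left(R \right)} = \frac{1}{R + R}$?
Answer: $- \frac{1243103}{29529792} \approx -0.042097$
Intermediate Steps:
$N{\left(R \right)} = \frac{1}{2 R}$
$\frac{N{\left(-184 \right)} + 3378}{-46312 - 33932} = \frac{\frac{1}{2 \left(-184\right)} + 3378}{-46312 - 33932} = \frac{\frac{1}{2} \left(- \frac{1}{184}\right) + 3378}{-80244} = \left(- \frac{1}{368} + 3378\right) \left(- \frac{1}{80244}\right) = \frac{1243103}{368} \left(- \frac{1}{80244}\right) = - \frac{1243103}{29529792}$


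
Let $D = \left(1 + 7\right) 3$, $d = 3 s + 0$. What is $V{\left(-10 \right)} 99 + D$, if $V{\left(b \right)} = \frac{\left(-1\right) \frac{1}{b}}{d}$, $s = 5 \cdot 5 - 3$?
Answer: $\frac{483}{20} \approx 24.15$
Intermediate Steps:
$s = 22$ ($s = 25 - 3 = 22$)
$d = 66$ ($d = 3 \cdot 22 + 0 = 66 + 0 = 66$)
$D = 24$ ($D = 8 \cdot 3 = 24$)
$V{\left(b \right)} = - \frac{1}{66 b}$ ($V{\left(b \right)} = \frac{\left(-1\right) \frac{1}{b}}{66} = - \frac{1}{b} \frac{1}{66} = - \frac{1}{66 b}$)
$V{\left(-10 \right)} 99 + D = - \frac{1}{66 \left(-10\right)} 99 + 24 = \left(- \frac{1}{66}\right) \left(- \frac{1}{10}\right) 99 + 24 = \frac{1}{660} \cdot 99 + 24 = \frac{3}{20} + 24 = \frac{483}{20}$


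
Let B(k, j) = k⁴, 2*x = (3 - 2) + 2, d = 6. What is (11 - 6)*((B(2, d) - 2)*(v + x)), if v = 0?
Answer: 105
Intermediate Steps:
x = 3/2 (x = ((3 - 2) + 2)/2 = (1 + 2)/2 = (½)*3 = 3/2 ≈ 1.5000)
(11 - 6)*((B(2, d) - 2)*(v + x)) = (11 - 6)*((2⁴ - 2)*(0 + 3/2)) = 5*((16 - 2)*(3/2)) = 5*(14*(3/2)) = 5*21 = 105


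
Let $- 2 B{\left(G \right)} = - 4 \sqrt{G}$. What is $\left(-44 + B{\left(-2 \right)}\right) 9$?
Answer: $-396 + 18 i \sqrt{2} \approx -396.0 + 25.456 i$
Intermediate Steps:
$B{\left(G \right)} = 2 \sqrt{G}$ ($B{\left(G \right)} = - \frac{\left(-4\right) \sqrt{G}}{2} = 2 \sqrt{G}$)
$\left(-44 + B{\left(-2 \right)}\right) 9 = \left(-44 + 2 \sqrt{-2}\right) 9 = \left(-44 + 2 i \sqrt{2}\right) 9 = -396 + 18 i \sqrt{2}$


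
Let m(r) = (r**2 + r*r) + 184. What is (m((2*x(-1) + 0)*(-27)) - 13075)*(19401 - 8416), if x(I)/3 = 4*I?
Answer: 9083683245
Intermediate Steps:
x(I) = 12*I (x(I) = 3*(4*I) = 12*I)
m(r) = 184 + 2*r**2 (m(r) = (r**2 + r**2) + 184 = 2*r**2 + 184 = 184 + 2*r**2)
(m((2*x(-1) + 0)*(-27)) - 13075)*(19401 - 8416) = ((184 + 2*((2*(12*(-1)) + 0)*(-27))**2) - 13075)*(19401 - 8416) = ((184 + 2*((2*(-12) + 0)*(-27))**2) - 13075)*10985 = ((184 + 2*((-24 + 0)*(-27))**2) - 13075)*10985 = ((184 + 2*(-24*(-27))**2) - 13075)*10985 = ((184 + 2*648**2) - 13075)*10985 = ((184 + 2*419904) - 13075)*10985 = ((184 + 839808) - 13075)*10985 = (839992 - 13075)*10985 = 826917*10985 = 9083683245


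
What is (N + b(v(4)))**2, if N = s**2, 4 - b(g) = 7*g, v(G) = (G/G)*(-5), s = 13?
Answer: 43264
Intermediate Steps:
v(G) = -5 (v(G) = 1*(-5) = -5)
b(g) = 4 - 7*g
N = 169 (N = 13**2 = 169)
(N + b(v(4)))**2 = (169 + (4 - 7*(-5)))**2 = (169 + (4 + 35))**2 = (169 + 39)**2 = 208**2 = 43264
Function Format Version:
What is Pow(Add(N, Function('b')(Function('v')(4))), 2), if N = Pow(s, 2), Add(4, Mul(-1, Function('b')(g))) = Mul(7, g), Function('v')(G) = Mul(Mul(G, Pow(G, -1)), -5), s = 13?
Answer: 43264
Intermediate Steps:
Function('v')(G) = -5 (Function('v')(G) = Mul(1, -5) = -5)
Function('b')(g) = Add(4, Mul(-7, g)) (Function('b')(g) = Add(4, Mul(-1, Mul(7, g))) = Add(4, Mul(-7, g)))
N = 169 (N = Pow(13, 2) = 169)
Pow(Add(N, Function('b')(Function('v')(4))), 2) = Pow(Add(169, Add(4, Mul(-7, -5))), 2) = Pow(Add(169, Add(4, 35)), 2) = Pow(Add(169, 39), 2) = Pow(208, 2) = 43264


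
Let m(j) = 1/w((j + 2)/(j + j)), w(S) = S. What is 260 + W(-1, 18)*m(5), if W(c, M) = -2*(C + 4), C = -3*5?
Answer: 2040/7 ≈ 291.43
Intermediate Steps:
C = -15
W(c, M) = 22 (W(c, M) = -2*(-15 + 4) = -2*(-11) = 22)
m(j) = 2*j/(2 + j) (m(j) = 1/((j + 2)/(j + j)) = 1/((2 + j)/((2*j))) = 1/((2 + j)*(1/(2*j))) = 1/((2 + j)/(2*j)) = 2*j/(2 + j))
260 + W(-1, 18)*m(5) = 260 + 22*(2*5/(2 + 5)) = 260 + 22*(2*5/7) = 260 + 22*(2*5*(⅐)) = 260 + 22*(10/7) = 260 + 220/7 = 2040/7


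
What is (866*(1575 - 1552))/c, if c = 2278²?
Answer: 9959/2594642 ≈ 0.0038383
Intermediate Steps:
c = 5189284
(866*(1575 - 1552))/c = (866*(1575 - 1552))/5189284 = (866*23)*(1/5189284) = 19918*(1/5189284) = 9959/2594642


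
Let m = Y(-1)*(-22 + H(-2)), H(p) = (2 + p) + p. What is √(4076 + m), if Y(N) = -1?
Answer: 10*√41 ≈ 64.031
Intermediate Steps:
H(p) = 2 + 2*p
m = 24 (m = -(-22 + (2 + 2*(-2))) = -(-22 + (2 - 4)) = -(-22 - 2) = -1*(-24) = 24)
√(4076 + m) = √(4076 + 24) = √4100 = 10*√41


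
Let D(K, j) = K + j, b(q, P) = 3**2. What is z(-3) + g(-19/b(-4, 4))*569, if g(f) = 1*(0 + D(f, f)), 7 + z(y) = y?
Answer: -21712/9 ≈ -2412.4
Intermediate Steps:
z(y) = -7 + y
b(q, P) = 9
g(f) = 2*f (g(f) = 1*(0 + (f + f)) = 1*(0 + 2*f) = 1*(2*f) = 2*f)
z(-3) + g(-19/b(-4, 4))*569 = (-7 - 3) + (2*(-19/9))*569 = -10 + (2*(-19*1/9))*569 = -10 + (2*(-19/9))*569 = -10 - 38/9*569 = -10 - 21622/9 = -21712/9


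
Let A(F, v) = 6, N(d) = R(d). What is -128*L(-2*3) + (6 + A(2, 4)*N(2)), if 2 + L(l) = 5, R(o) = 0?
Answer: -378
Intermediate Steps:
N(d) = 0
L(l) = 3 (L(l) = -2 + 5 = 3)
-128*L(-2*3) + (6 + A(2, 4)*N(2)) = -128*3 + (6 + 6*0) = -384 + (6 + 0) = -384 + 6 = -378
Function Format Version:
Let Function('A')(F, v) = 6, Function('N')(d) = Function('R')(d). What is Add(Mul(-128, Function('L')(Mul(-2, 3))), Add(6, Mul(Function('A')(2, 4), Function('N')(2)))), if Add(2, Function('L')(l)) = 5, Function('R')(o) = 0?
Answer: -378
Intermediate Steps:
Function('N')(d) = 0
Function('L')(l) = 3 (Function('L')(l) = Add(-2, 5) = 3)
Add(Mul(-128, Function('L')(Mul(-2, 3))), Add(6, Mul(Function('A')(2, 4), Function('N')(2)))) = Add(Mul(-128, 3), Add(6, Mul(6, 0))) = Add(-384, Add(6, 0)) = Add(-384, 6) = -378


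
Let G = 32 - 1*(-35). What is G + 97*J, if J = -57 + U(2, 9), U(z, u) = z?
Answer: -5268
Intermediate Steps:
G = 67 (G = 32 + 35 = 67)
J = -55 (J = -57 + 2 = -55)
G + 97*J = 67 + 97*(-55) = 67 - 5335 = -5268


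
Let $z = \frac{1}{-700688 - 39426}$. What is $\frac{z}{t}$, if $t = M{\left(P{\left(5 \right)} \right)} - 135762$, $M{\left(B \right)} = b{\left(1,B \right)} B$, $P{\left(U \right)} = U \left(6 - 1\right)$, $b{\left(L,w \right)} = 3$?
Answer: $\frac{1}{100423848318} \approx 9.9578 \cdot 10^{-12}$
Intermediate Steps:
$P{\left(U \right)} = 5 U$ ($P{\left(U \right)} = U 5 = 5 U$)
$M{\left(B \right)} = 3 B$
$t = -135687$ ($t = 3 \cdot 5 \cdot 5 - 135762 = 3 \cdot 25 - 135762 = 75 - 135762 = -135687$)
$z = - \frac{1}{740114}$ ($z = \frac{1}{-740114} = - \frac{1}{740114} \approx -1.3511 \cdot 10^{-6}$)
$\frac{z}{t} = - \frac{1}{740114 \left(-135687\right)} = \left(- \frac{1}{740114}\right) \left(- \frac{1}{135687}\right) = \frac{1}{100423848318}$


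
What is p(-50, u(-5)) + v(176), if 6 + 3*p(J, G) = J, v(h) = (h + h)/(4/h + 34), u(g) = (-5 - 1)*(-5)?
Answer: -4152/499 ≈ -8.3206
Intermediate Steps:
u(g) = 30 (u(g) = -6*(-5) = 30)
v(h) = 2*h/(34 + 4/h) (v(h) = (2*h)/(34 + 4/h) = 2*h/(34 + 4/h))
p(J, G) = -2 + J/3
p(-50, u(-5)) + v(176) = (-2 + (⅓)*(-50)) + 176²/(2 + 17*176) = (-2 - 50/3) + 30976/(2 + 2992) = -56/3 + 30976/2994 = -56/3 + 30976*(1/2994) = -56/3 + 15488/1497 = -4152/499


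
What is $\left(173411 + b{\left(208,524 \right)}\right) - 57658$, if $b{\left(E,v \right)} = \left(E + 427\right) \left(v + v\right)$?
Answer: $781233$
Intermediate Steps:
$b{\left(E,v \right)} = 2 v \left(427 + E\right)$ ($b{\left(E,v \right)} = \left(427 + E\right) 2 v = 2 v \left(427 + E\right)$)
$\left(173411 + b{\left(208,524 \right)}\right) - 57658 = \left(173411 + 2 \cdot 524 \left(427 + 208\right)\right) - 57658 = \left(173411 + 2 \cdot 524 \cdot 635\right) - 57658 = \left(173411 + 665480\right) - 57658 = 838891 - 57658 = 781233$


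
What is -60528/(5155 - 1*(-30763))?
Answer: -30264/17959 ≈ -1.6852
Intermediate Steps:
-60528/(5155 - 1*(-30763)) = -60528/(5155 + 30763) = -60528/35918 = -60528*1/35918 = -30264/17959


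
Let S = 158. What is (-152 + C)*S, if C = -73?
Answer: -35550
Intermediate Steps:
(-152 + C)*S = (-152 - 73)*158 = -225*158 = -35550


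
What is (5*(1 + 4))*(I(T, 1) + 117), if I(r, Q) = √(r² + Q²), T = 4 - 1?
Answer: 2925 + 25*√10 ≈ 3004.1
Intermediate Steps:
T = 3
I(r, Q) = √(Q² + r²)
(5*(1 + 4))*(I(T, 1) + 117) = (5*(1 + 4))*(√(1² + 3²) + 117) = (5*5)*(√(1 + 9) + 117) = 25*(√10 + 117) = 25*(117 + √10) = 2925 + 25*√10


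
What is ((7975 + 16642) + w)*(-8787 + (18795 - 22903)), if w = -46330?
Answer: 279989135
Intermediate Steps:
((7975 + 16642) + w)*(-8787 + (18795 - 22903)) = ((7975 + 16642) - 46330)*(-8787 + (18795 - 22903)) = (24617 - 46330)*(-8787 - 4108) = -21713*(-12895) = 279989135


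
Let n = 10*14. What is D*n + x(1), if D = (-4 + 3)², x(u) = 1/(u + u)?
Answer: 281/2 ≈ 140.50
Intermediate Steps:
x(u) = 1/(2*u)
D = 1 (D = (-1)² = 1)
n = 140
D*n + x(1) = 1*140 + (½)/1 = 140 + (½)*1 = 140 + ½ = 281/2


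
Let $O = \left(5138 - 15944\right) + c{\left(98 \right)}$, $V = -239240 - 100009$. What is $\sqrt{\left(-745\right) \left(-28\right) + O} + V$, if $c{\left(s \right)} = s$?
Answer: $-339249 + 6 \sqrt{282} \approx -3.3915 \cdot 10^{5}$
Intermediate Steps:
$V = -339249$ ($V = -239240 - 100009 = -339249$)
$O = -10708$ ($O = \left(5138 - 15944\right) + 98 = -10806 + 98 = -10708$)
$\sqrt{\left(-745\right) \left(-28\right) + O} + V = \sqrt{\left(-745\right) \left(-28\right) - 10708} - 339249 = \sqrt{20860 - 10708} - 339249 = \sqrt{10152} - 339249 = 6 \sqrt{282} - 339249 = -339249 + 6 \sqrt{282}$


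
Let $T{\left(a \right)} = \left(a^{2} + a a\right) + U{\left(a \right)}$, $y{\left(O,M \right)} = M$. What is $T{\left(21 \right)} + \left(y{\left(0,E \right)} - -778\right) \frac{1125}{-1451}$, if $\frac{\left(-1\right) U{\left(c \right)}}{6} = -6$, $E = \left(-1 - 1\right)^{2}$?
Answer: $\frac{452268}{1451} \approx 311.69$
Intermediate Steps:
$E = 4$ ($E = \left(-1 + \left(-5 + 4\right)\right)^{2} = \left(-1 - 1\right)^{2} = \left(-2\right)^{2} = 4$)
$U{\left(c \right)} = 36$ ($U{\left(c \right)} = \left(-6\right) \left(-6\right) = 36$)
$T{\left(a \right)} = 36 + 2 a^{2}$ ($T{\left(a \right)} = \left(a^{2} + a a\right) + 36 = \left(a^{2} + a^{2}\right) + 36 = 2 a^{2} + 36 = 36 + 2 a^{2}$)
$T{\left(21 \right)} + \left(y{\left(0,E \right)} - -778\right) \frac{1125}{-1451} = \left(36 + 2 \cdot 21^{2}\right) + \left(4 - -778\right) \frac{1125}{-1451} = \left(36 + 2 \cdot 441\right) + \left(4 + 778\right) 1125 \left(- \frac{1}{1451}\right) = \left(36 + 882\right) + 782 \left(- \frac{1125}{1451}\right) = 918 - \frac{879750}{1451} = \frac{452268}{1451}$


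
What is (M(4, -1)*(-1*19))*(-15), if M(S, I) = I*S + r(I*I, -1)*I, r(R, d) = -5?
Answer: 285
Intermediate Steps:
M(S, I) = -5*I + I*S (M(S, I) = I*S - 5*I = -5*I + I*S)
(M(4, -1)*(-1*19))*(-15) = ((-(-5 + 4))*(-1*19))*(-15) = (-1*(-1)*(-19))*(-15) = (1*(-19))*(-15) = -19*(-15) = 285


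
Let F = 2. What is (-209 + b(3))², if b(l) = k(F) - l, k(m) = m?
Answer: 44100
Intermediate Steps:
b(l) = 2 - l
(-209 + b(3))² = (-209 + (2 - 1*3))² = (-209 + (2 - 3))² = (-209 - 1)² = (-210)² = 44100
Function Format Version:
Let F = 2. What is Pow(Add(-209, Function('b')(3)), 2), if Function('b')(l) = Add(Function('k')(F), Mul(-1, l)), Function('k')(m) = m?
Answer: 44100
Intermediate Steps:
Function('b')(l) = Add(2, Mul(-1, l))
Pow(Add(-209, Function('b')(3)), 2) = Pow(Add(-209, Add(2, Mul(-1, 3))), 2) = Pow(Add(-209, Add(2, -3)), 2) = Pow(Add(-209, -1), 2) = Pow(-210, 2) = 44100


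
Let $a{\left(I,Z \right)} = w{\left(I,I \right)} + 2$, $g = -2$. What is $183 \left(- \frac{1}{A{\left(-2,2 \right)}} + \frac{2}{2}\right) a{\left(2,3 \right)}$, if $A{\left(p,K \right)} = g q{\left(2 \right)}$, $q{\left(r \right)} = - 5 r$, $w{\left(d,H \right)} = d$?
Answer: $\frac{3477}{5} \approx 695.4$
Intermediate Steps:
$a{\left(I,Z \right)} = 2 + I$ ($a{\left(I,Z \right)} = I + 2 = 2 + I$)
$A{\left(p,K \right)} = 20$ ($A{\left(p,K \right)} = - 2 \left(\left(-5\right) 2\right) = \left(-2\right) \left(-10\right) = 20$)
$183 \left(- \frac{1}{A{\left(-2,2 \right)}} + \frac{2}{2}\right) a{\left(2,3 \right)} = 183 \left(- \frac{1}{20} + \frac{2}{2}\right) \left(2 + 2\right) = 183 \left(\left(-1\right) \frac{1}{20} + 2 \cdot \frac{1}{2}\right) 4 = 183 \left(- \frac{1}{20} + 1\right) 4 = 183 \cdot \frac{19}{20} \cdot 4 = 183 \cdot \frac{19}{5} = \frac{3477}{5}$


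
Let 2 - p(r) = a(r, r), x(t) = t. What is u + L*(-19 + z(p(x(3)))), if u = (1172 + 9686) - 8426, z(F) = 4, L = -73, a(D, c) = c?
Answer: 3527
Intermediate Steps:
p(r) = 2 - r
u = 2432 (u = 10858 - 8426 = 2432)
u + L*(-19 + z(p(x(3)))) = 2432 - 73*(-19 + 4) = 2432 - 73*(-15) = 2432 + 1095 = 3527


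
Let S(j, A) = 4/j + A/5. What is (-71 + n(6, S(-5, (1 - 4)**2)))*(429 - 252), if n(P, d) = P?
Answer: -11505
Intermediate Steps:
S(j, A) = 4/j + A/5 (S(j, A) = 4/j + A*(1/5) = 4/j + A/5)
(-71 + n(6, S(-5, (1 - 4)**2)))*(429 - 252) = (-71 + 6)*(429 - 252) = -65*177 = -11505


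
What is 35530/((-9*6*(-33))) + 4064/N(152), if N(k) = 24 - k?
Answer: -3827/324 ≈ -11.812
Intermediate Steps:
35530/((-9*6*(-33))) + 4064/N(152) = 35530/((-9*6*(-33))) + 4064/(24 - 1*152) = 35530/((-54*(-33))) + 4064/(24 - 152) = 35530/1782 + 4064/(-128) = 35530*(1/1782) + 4064*(-1/128) = 1615/81 - 127/4 = -3827/324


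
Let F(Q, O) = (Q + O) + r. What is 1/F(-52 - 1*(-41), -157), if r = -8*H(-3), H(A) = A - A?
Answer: -1/168 ≈ -0.0059524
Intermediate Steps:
H(A) = 0
r = 0 (r = -8*0 = 0)
F(Q, O) = O + Q (F(Q, O) = (Q + O) + 0 = (O + Q) + 0 = O + Q)
1/F(-52 - 1*(-41), -157) = 1/(-157 + (-52 - 1*(-41))) = 1/(-157 + (-52 + 41)) = 1/(-157 - 11) = 1/(-168) = -1/168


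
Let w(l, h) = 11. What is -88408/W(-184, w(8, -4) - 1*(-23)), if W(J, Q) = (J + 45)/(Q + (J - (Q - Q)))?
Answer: -13261200/139 ≈ -95404.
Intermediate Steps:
W(J, Q) = (45 + J)/(J + Q) (W(J, Q) = (45 + J)/(Q + (J - 1*0)) = (45 + J)/(Q + (J + 0)) = (45 + J)/(Q + J) = (45 + J)/(J + Q))
-88408/W(-184, w(8, -4) - 1*(-23)) = -88408*(-184 + (11 - 1*(-23)))/(45 - 184) = -88408/(-139/(-184 + (11 + 23))) = -88408/(-139/(-184 + 34)) = -88408/(-139/(-150)) = -88408/((-1/150*(-139))) = -88408/139/150 = -88408*150/139 = -13261200/139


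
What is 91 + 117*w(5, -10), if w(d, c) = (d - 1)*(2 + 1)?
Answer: 1495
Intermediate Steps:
w(d, c) = -3 + 3*d (w(d, c) = (-1 + d)*3 = -3 + 3*d)
91 + 117*w(5, -10) = 91 + 117*(-3 + 3*5) = 91 + 117*(-3 + 15) = 91 + 117*12 = 91 + 1404 = 1495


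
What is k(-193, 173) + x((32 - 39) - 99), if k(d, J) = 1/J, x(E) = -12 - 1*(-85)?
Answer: 12630/173 ≈ 73.006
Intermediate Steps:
x(E) = 73 (x(E) = -12 + 85 = 73)
k(-193, 173) + x((32 - 39) - 99) = 1/173 + 73 = 12630/173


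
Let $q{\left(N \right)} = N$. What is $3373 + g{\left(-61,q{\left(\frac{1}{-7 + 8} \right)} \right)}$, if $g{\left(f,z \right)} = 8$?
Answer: $3381$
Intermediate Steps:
$3373 + g{\left(-61,q{\left(\frac{1}{-7 + 8} \right)} \right)} = 3373 + 8 = 3381$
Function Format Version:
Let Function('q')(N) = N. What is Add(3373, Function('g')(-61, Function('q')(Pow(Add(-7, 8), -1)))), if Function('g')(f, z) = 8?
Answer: 3381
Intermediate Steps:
Add(3373, Function('g')(-61, Function('q')(Pow(Add(-7, 8), -1)))) = Add(3373, 8) = 3381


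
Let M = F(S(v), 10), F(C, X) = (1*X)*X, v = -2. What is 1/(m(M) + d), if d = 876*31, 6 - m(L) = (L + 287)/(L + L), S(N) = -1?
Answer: 200/5432013 ≈ 3.6819e-5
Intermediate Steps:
F(C, X) = X² (F(C, X) = X*X = X²)
M = 100 (M = 10² = 100)
m(L) = 6 - (287 + L)/(2*L) (m(L) = 6 - (L + 287)/(L + L) = 6 - (287 + L)/(2*L))
d = 27156
1/(m(M) + d) = 1/((½)*(-287 + 11*100)/100 + 27156) = 1/((½)*(1/100)*(-287 + 1100) + 27156) = 1/((½)*(1/100)*813 + 27156) = 1/(813/200 + 27156) = 1/(5432013/200) = 200/5432013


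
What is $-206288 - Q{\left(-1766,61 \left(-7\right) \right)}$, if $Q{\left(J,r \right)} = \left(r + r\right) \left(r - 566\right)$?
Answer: $-1054310$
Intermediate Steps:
$Q{\left(J,r \right)} = 2 r \left(-566 + r\right)$
$-206288 - Q{\left(-1766,61 \left(-7\right) \right)} = -206288 - 2 \cdot 61 \left(-7\right) \left(-566 + 61 \left(-7\right)\right) = -206288 - 2 \left(-427\right) \left(-566 - 427\right) = -206288 - 2 \left(-427\right) \left(-993\right) = -206288 - 848022 = -1054310$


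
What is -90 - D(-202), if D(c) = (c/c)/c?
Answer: -18179/202 ≈ -89.995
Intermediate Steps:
D(c) = 1/c
-90 - D(-202) = -90 - 1/(-202) = -90 - 1*(-1/202) = -90 + 1/202 = -18179/202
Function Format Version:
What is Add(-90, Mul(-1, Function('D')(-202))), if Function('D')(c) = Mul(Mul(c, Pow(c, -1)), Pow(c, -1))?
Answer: Rational(-18179, 202) ≈ -89.995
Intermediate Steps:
Function('D')(c) = Pow(c, -1) (Function('D')(c) = Mul(1, Pow(c, -1)) = Pow(c, -1))
Add(-90, Mul(-1, Function('D')(-202))) = Add(-90, Mul(-1, Pow(-202, -1))) = Add(-90, Mul(-1, Rational(-1, 202))) = Add(-90, Rational(1, 202)) = Rational(-18179, 202)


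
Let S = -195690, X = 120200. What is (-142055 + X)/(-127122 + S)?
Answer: 7285/107604 ≈ 0.067702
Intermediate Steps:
(-142055 + X)/(-127122 + S) = (-142055 + 120200)/(-127122 - 195690) = -21855/(-322812) = -21855*(-1/322812) = 7285/107604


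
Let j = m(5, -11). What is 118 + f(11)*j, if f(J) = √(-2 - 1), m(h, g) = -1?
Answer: 118 - I*√3 ≈ 118.0 - 1.732*I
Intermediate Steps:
j = -1
f(J) = I*√3 (f(J) = √(-3) = I*√3)
118 + f(11)*j = 118 + (I*√3)*(-1) = 118 - I*√3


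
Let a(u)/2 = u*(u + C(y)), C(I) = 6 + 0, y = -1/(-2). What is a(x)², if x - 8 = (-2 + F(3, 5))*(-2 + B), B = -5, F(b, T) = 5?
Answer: 33124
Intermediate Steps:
y = ½ (y = -1*(-½) = ½ ≈ 0.50000)
C(I) = 6
x = -13 (x = 8 + (-2 + 5)*(-2 - 5) = 8 + 3*(-7) = 8 - 21 = -13)
a(u) = 2*u*(6 + u) (a(u) = 2*(u*(u + 6)) = 2*(u*(6 + u)) = 2*u*(6 + u))
a(x)² = (2*(-13)*(6 - 13))² = (2*(-13)*(-7))² = 182² = 33124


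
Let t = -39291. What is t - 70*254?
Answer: -57071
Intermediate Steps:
t - 70*254 = -39291 - 70*254 = -39291 - 17780 = -57071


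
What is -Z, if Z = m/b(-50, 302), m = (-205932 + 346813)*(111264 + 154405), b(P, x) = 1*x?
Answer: -37427714389/302 ≈ -1.2393e+8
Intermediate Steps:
b(P, x) = x
m = 37427714389 (m = 140881*265669 = 37427714389)
Z = 37427714389/302 ≈ 1.2393e+8
-Z = -1*37427714389/302 = -37427714389/302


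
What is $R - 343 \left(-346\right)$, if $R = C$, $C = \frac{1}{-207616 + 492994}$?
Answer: $\frac{33868090285}{285378} \approx 1.1868 \cdot 10^{5}$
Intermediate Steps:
$C = \frac{1}{285378} \approx 3.5041 \cdot 10^{-6}$
$R = \frac{1}{285378} \approx 3.5041 \cdot 10^{-6}$
$R - 343 \left(-346\right) = \frac{1}{285378} - 343 \left(-346\right) = \frac{1}{285378} - -118678 = \frac{1}{285378} + 118678 = \frac{33868090285}{285378}$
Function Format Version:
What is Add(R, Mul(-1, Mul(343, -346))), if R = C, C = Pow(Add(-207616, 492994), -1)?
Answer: Rational(33868090285, 285378) ≈ 1.1868e+5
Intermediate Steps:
C = Rational(1, 285378) (C = Pow(285378, -1) = Rational(1, 285378) ≈ 3.5041e-6)
R = Rational(1, 285378) ≈ 3.5041e-6
Add(R, Mul(-1, Mul(343, -346))) = Add(Rational(1, 285378), Mul(-1, Mul(343, -346))) = Add(Rational(1, 285378), Mul(-1, -118678)) = Add(Rational(1, 285378), 118678) = Rational(33868090285, 285378)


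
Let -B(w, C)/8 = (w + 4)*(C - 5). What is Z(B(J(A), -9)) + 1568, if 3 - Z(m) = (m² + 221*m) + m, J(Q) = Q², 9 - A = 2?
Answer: -36552317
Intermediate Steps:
A = 7 (A = 9 - 1*2 = 9 - 2 = 7)
B(w, C) = -8*(-5 + C)*(4 + w) (B(w, C) = -8*(w + 4)*(C - 5) = -8*(4 + w)*(-5 + C) = -8*(-5 + C)*(4 + w))
Z(m) = 3 - m² - 222*m (Z(m) = 3 - ((m² + 221*m) + m) = 3 - (m² + 222*m) = 3 + (-m² - 222*m) = 3 - m² - 222*m)
Z(B(J(A), -9)) + 1568 = (3 - (160 - 32*(-9) + 40*7² - 8*(-9)*7²)² - 222*(160 - 32*(-9) + 40*7² - 8*(-9)*7²)) + 1568 = (3 - (160 + 288 + 40*49 - 8*(-9)*49)² - 222*(160 + 288 + 40*49 - 8*(-9)*49)) + 1568 = (3 - (160 + 288 + 1960 + 3528)² - 222*(160 + 288 + 1960 + 3528)) + 1568 = (3 - 1*5936² - 222*5936) + 1568 = (3 - 1*35236096 - 1317792) + 1568 = (3 - 35236096 - 1317792) + 1568 = -36553885 + 1568 = -36552317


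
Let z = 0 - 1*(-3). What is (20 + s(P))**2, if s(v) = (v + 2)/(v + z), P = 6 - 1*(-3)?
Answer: 63001/144 ≈ 437.51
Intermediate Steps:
P = 9 (P = 6 + 3 = 9)
z = 3 (z = 0 + 3 = 3)
s(v) = (2 + v)/(3 + v) (s(v) = (v + 2)/(v + 3) = (2 + v)/(3 + v))
(20 + s(P))**2 = (20 + (2 + 9)/(3 + 9))**2 = (20 + 11/12)**2 = (251/12)**2 = 63001/144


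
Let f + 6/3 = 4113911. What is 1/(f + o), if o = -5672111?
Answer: -1/1558202 ≈ -6.4176e-7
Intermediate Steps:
f = 4113909 (f = -2 + 4113911 = 4113909)
1/(f + o) = 1/(4113909 - 5672111) = 1/(-1558202) = -1/1558202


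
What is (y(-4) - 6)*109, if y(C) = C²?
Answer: 1090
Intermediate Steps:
(y(-4) - 6)*109 = ((-4)² - 6)*109 = (16 - 6)*109 = 10*109 = 1090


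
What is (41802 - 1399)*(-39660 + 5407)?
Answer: -1383923959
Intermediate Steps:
(41802 - 1399)*(-39660 + 5407) = 40403*(-34253) = -1383923959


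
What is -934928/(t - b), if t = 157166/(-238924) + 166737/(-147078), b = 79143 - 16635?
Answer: 85556780713299/5720372607668 ≈ 14.957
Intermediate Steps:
b = 62508
t = -2623047164/1464186003 (t = 157166*(-1/238924) + 166737*(-1/147078) = -78583/119462 - 55579/49026 = -2623047164/1464186003 ≈ -1.7915)
-934928/(t - b) = -934928/(-2623047164/1464186003 - 1*62508) = -934928/(-2623047164/1464186003 - 62508) = -934928/(-91525961722688/1464186003) = -934928*(-1464186003/91525961722688) = 85556780713299/5720372607668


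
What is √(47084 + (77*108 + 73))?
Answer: 41*√33 ≈ 235.53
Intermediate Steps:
√(47084 + (77*108 + 73)) = √(47084 + (8316 + 73)) = √(47084 + 8389) = √55473 = 41*√33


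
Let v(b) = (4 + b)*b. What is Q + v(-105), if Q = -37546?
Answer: -26941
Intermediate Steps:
v(b) = b*(4 + b)
Q + v(-105) = -37546 - 105*(4 - 105) = -37546 - 105*(-101) = -37546 + 10605 = -26941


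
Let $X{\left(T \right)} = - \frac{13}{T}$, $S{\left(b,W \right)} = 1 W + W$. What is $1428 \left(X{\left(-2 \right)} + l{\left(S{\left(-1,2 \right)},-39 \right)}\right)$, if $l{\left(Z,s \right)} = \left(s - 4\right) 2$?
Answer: $-113526$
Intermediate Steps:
$S{\left(b,W \right)} = 2 W$ ($S{\left(b,W \right)} = W + W = 2 W$)
$l{\left(Z,s \right)} = -8 + 2 s$ ($l{\left(Z,s \right)} = \left(-4 + s\right) 2 = -8 + 2 s$)
$1428 \left(X{\left(-2 \right)} + l{\left(S{\left(-1,2 \right)},-39 \right)}\right) = 1428 \left(- \frac{13}{-2} + \left(-8 + 2 \left(-39\right)\right)\right) = 1428 \left(\left(-13\right) \left(- \frac{1}{2}\right) - 86\right) = 1428 \left(\frac{13}{2} - 86\right) = 1428 \left(- \frac{159}{2}\right) = -113526$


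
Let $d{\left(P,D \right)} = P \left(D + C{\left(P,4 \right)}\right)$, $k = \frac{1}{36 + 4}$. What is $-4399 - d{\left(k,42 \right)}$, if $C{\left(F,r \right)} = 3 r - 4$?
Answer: $- \frac{17601}{4} \approx -4400.3$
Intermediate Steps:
$k = \frac{1}{40} \approx 0.025$
$C{\left(F,r \right)} = -4 + 3 r$
$d{\left(P,D \right)} = P \left(8 + D\right)$ ($d{\left(P,D \right)} = P \left(D + \left(-4 + 3 \cdot 4\right)\right) = P \left(D + \left(-4 + 12\right)\right) = P \left(D + 8\right) = P \left(8 + D\right)$)
$-4399 - d{\left(k,42 \right)} = -4399 - \frac{8 + 42}{40} = -4399 - \frac{1}{40} \cdot 50 = -4399 - \frac{5}{4} = - \frac{17601}{4}$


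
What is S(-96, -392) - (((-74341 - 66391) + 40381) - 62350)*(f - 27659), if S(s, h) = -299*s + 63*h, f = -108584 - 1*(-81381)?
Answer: -8926098254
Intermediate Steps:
f = -27203 (f = -108584 + 81381 = -27203)
S(-96, -392) - (((-74341 - 66391) + 40381) - 62350)*(f - 27659) = (-299*(-96) + 63*(-392)) - (((-74341 - 66391) + 40381) - 62350)*(-27203 - 27659) = (28704 - 24696) - ((-140732 + 40381) - 62350)*(-54862) = 4008 - (-100351 - 62350)*(-54862) = 4008 - (-162701)*(-54862) = 4008 - 1*8926102262 = 4008 - 8926102262 = -8926098254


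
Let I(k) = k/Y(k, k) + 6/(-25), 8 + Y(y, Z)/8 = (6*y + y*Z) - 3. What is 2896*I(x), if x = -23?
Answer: -681103/950 ≈ -716.95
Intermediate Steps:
Y(y, Z) = -88 + 48*y + 8*Z*y (Y(y, Z) = -64 + 8*((6*y + y*Z) - 3) = -64 + 8*((6*y + Z*y) - 3) = -64 + 8*(-3 + 6*y + Z*y) = -64 + (-24 + 48*y + 8*Z*y) = -88 + 48*y + 8*Z*y)
I(k) = -6/25 + k/(-88 + 8*k² + 48*k) (I(k) = k/(-88 + 48*k + 8*k*k) + 6/(-25) = k/(-88 + 48*k + 8*k²) + 6*(-1/25) = k/(-88 + 8*k² + 48*k) - 6/25 = -6/25 + k/(-88 + 8*k² + 48*k))
2896*I(x) = 2896*((528 - 263*(-23) - 48*(-23)²)/(200*(-11 + (-23)² + 6*(-23)))) = 2896*((528 + 6049 - 48*529)/(200*(-11 + 529 - 138))) = 2896*((1/200)*(528 + 6049 - 25392)/380) = 2896*((1/200)*(1/380)*(-18815)) = 2896*(-3763/15200) = -681103/950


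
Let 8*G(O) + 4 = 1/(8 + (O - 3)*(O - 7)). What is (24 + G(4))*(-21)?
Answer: -19761/40 ≈ -494.02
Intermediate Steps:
G(O) = -½ + 1/(8*(8 + (-7 + O)*(-3 + O))) (G(O) = -½ + 1/(8*(8 + (O - 3)*(O - 7))) = -½ + 1/(8*(8 + (-3 + O)*(-7 + O))) = -½ + 1/(8*(8 + (-7 + O)*(-3 + O))))
(24 + G(4))*(-21) = (24 + (-115 - 4*4² + 40*4)/(8*(29 + 4² - 10*4)))*(-21) = (24 + (-115 - 4*16 + 160)/(8*(29 + 16 - 40)))*(-21) = (24 + (⅛)*(-115 - 64 + 160)/5)*(-21) = (24 + (⅛)*(⅕)*(-19))*(-21) = (24 - 19/40)*(-21) = (941/40)*(-21) = -19761/40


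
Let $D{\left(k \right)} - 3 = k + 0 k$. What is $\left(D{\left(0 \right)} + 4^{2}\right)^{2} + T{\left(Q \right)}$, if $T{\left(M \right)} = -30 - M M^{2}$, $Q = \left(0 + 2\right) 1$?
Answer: $323$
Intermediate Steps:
$D{\left(k \right)} = 3 + k$ ($D{\left(k \right)} = 3 + \left(k + 0 k\right) = 3 + \left(k + 0\right) = 3 + k$)
$Q = 2$ ($Q = 2 \cdot 1 = 2$)
$T{\left(M \right)} = -30 - M^{3}$
$\left(D{\left(0 \right)} + 4^{2}\right)^{2} + T{\left(Q \right)} = \left(\left(3 + 0\right) + 4^{2}\right)^{2} - 38 = \left(3 + 16\right)^{2} - 38 = 19^{2} - 38 = 361 - 38 = 323$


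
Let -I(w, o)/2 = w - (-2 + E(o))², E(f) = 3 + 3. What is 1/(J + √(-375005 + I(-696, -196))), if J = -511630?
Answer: -511630/261765630481 - 3*I*√41509/261765630481 ≈ -1.9545e-6 - 2.335e-9*I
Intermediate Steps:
E(f) = 6
I(w, o) = 32 - 2*w (I(w, o) = -2*(w - (-2 + 6)²) = -2*(w - 1*4²) = -2*(w - 1*16) = -2*(w - 16) = -2*(-16 + w) = 32 - 2*w)
1/(J + √(-375005 + I(-696, -196))) = 1/(-511630 + √(-375005 + (32 - 2*(-696)))) = 1/(-511630 + √(-375005 + (32 + 1392))) = 1/(-511630 + √(-375005 + 1424)) = 1/(-511630 + √(-373581)) = 1/(-511630 + 3*I*√41509)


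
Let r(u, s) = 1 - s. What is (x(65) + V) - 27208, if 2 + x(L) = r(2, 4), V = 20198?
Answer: -7015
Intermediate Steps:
x(L) = -5 (x(L) = -2 + (1 - 1*4) = -2 + (1 - 4) = -2 - 3 = -5)
(x(65) + V) - 27208 = (-5 + 20198) - 27208 = 20193 - 27208 = -7015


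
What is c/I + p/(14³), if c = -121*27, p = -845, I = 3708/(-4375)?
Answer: 1089366715/282632 ≈ 3854.4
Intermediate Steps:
I = -3708/4375 (I = 3708*(-1/4375) = -3708/4375 ≈ -0.84754)
c = -3267
c/I + p/(14³) = -3267/(-3708/4375) - 845/(14³) = -3267*(-4375/3708) - 845/2744 = 1588125/412 - 845*1/2744 = 1588125/412 - 845/2744 = 1089366715/282632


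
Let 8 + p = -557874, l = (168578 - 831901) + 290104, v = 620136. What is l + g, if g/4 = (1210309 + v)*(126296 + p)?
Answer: -3159978116299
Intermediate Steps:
l = -373219 (l = -663323 + 290104 = -373219)
p = -557882 (p = -8 - 557874 = -557882)
g = -3159977743080 (g = 4*((1210309 + 620136)*(126296 - 557882)) = 4*(1830445*(-431586)) = 4*(-789994435770) = -3159977743080)
l + g = -373219 - 3159977743080 = -3159978116299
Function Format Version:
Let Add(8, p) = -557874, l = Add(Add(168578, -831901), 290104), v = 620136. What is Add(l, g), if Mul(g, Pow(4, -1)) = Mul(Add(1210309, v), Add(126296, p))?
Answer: -3159978116299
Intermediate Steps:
l = -373219 (l = Add(-663323, 290104) = -373219)
p = -557882 (p = Add(-8, -557874) = -557882)
g = -3159977743080 (g = Mul(4, Mul(Add(1210309, 620136), Add(126296, -557882))) = Mul(4, Mul(1830445, -431586)) = Mul(4, -789994435770) = -3159977743080)
Add(l, g) = Add(-373219, -3159977743080) = -3159978116299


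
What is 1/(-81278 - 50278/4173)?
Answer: -4173/339223372 ≈ -1.2302e-5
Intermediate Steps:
1/(-81278 - 50278/4173) = 1/(-339223372/4173) = -4173/339223372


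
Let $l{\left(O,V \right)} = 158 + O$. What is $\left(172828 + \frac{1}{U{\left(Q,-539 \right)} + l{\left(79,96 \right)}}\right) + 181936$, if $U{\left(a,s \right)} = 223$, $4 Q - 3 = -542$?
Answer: $\frac{163191441}{460} \approx 3.5476 \cdot 10^{5}$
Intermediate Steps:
$Q = - \frac{539}{4}$ ($Q = \frac{3}{4} + \frac{1}{4} \left(-542\right) = \frac{3}{4} - \frac{271}{2} = - \frac{539}{4} \approx -134.75$)
$\left(172828 + \frac{1}{U{\left(Q,-539 \right)} + l{\left(79,96 \right)}}\right) + 181936 = \left(172828 + \frac{1}{223 + \left(158 + 79\right)}\right) + 181936 = \left(172828 + \frac{1}{223 + 237}\right) + 181936 = \left(172828 + \frac{1}{460}\right) + 181936 = \frac{79500881}{460} + 181936 = \frac{163191441}{460}$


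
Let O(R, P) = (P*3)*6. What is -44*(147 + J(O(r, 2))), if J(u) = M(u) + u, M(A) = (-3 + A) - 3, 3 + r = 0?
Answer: -9372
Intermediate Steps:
r = -3 (r = -3 + 0 = -3)
M(A) = -6 + A
O(R, P) = 18*P (O(R, P) = (3*P)*6 = 18*P)
J(u) = -6 + 2*u (J(u) = (-6 + u) + u = -6 + 2*u)
-44*(147 + J(O(r, 2))) = -44*(147 + (-6 + 2*(18*2))) = -44*(147 + (-6 + 2*36)) = -44*(147 + (-6 + 72)) = -44*(147 + 66) = -44*213 = -9372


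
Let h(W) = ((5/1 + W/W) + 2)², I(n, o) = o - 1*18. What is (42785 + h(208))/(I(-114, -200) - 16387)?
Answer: -529/205 ≈ -2.5805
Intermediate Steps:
I(n, o) = -18 + o (I(n, o) = o - 18 = -18 + o)
h(W) = 64 (h(W) = ((5*1 + 1) + 2)² = ((5 + 1) + 2)² = (6 + 2)² = 8² = 64)
(42785 + h(208))/(I(-114, -200) - 16387) = (42785 + 64)/((-18 - 200) - 16387) = 42849/(-218 - 16387) = 42849/(-16605) = 42849*(-1/16605) = -529/205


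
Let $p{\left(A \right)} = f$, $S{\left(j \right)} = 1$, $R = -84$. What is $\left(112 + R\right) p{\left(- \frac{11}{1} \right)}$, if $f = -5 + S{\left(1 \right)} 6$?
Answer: $28$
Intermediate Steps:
$f = 1$ ($f = -5 + 1 \cdot 6 = -5 + 6 = 1$)
$p{\left(A \right)} = 1$
$\left(112 + R\right) p{\left(- \frac{11}{1} \right)} = \left(112 - 84\right) 1 = 28 \cdot 1 = 28$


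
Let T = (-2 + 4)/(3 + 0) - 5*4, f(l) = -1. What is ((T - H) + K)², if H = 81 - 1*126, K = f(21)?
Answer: 5476/9 ≈ 608.44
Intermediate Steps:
K = -1
H = -45 (H = 81 - 126 = -45)
T = -58/3 (T = 2/3 - 20 = 2*(⅓) - 20 = ⅔ - 20 = -58/3 ≈ -19.333)
((T - H) + K)² = ((-58/3 - 1*(-45)) - 1)² = ((-58/3 + 45) - 1)² = (77/3 - 1)² = (74/3)² = 5476/9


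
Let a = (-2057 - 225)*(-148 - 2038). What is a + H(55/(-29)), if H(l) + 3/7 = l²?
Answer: 29367035576/5887 ≈ 4.9885e+6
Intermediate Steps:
H(l) = -3/7 + l²
a = 4988452 (a = -2282*(-2186) = 4988452)
a + H(55/(-29)) = 4988452 + (-3/7 + (55/(-29))²) = 4988452 + (-3/7 + (55*(-1/29))²) = 4988452 + (-3/7 + (-55/29)²) = 4988452 + (-3/7 + 3025/841) = 4988452 + 18652/5887 = 29367035576/5887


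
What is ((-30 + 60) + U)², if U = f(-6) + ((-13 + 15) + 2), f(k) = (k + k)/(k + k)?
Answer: 1225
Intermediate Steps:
f(k) = 1 (f(k) = (2*k)/((2*k)) = (2*k)*(1/(2*k)) = 1)
U = 5 (U = 1 + ((-13 + 15) + 2) = 1 + (2 + 2) = 1 + 4 = 5)
((-30 + 60) + U)² = ((-30 + 60) + 5)² = (30 + 5)² = 35² = 1225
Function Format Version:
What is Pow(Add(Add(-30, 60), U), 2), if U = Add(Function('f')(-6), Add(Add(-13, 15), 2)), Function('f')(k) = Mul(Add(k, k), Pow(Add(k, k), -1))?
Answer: 1225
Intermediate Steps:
Function('f')(k) = 1 (Function('f')(k) = Mul(Mul(2, k), Pow(Mul(2, k), -1)) = Mul(Mul(2, k), Mul(Rational(1, 2), Pow(k, -1))) = 1)
U = 5 (U = Add(1, Add(Add(-13, 15), 2)) = Add(1, Add(2, 2)) = Add(1, 4) = 5)
Pow(Add(Add(-30, 60), U), 2) = Pow(Add(Add(-30, 60), 5), 2) = Pow(Add(30, 5), 2) = Pow(35, 2) = 1225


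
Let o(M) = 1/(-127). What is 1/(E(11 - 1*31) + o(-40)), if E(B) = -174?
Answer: -127/22099 ≈ -0.0057469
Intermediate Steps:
o(M) = -1/127
1/(E(11 - 1*31) + o(-40)) = 1/(-174 - 1/127) = 1/(-22099/127) = -127/22099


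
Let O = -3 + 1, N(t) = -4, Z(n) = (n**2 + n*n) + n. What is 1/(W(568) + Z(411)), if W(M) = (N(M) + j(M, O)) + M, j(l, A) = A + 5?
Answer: 1/338820 ≈ 2.9514e-6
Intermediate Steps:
Z(n) = n + 2*n**2 (Z(n) = (n**2 + n**2) + n = 2*n**2 + n = n + 2*n**2)
O = -2
j(l, A) = 5 + A
W(M) = -1 + M (W(M) = (-4 + (5 - 2)) + M = (-4 + 3) + M = -1 + M)
1/(W(568) + Z(411)) = 1/((-1 + 568) + 411*(1 + 2*411)) = 1/(567 + 411*(1 + 822)) = 1/(567 + 411*823) = 1/(567 + 338253) = 1/338820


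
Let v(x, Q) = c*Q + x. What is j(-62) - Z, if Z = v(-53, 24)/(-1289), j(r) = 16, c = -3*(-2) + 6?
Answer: 20859/1289 ≈ 16.182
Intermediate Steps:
c = 12 (c = 6 + 6 = 12)
v(x, Q) = x + 12*Q (v(x, Q) = 12*Q + x = x + 12*Q)
Z = -235/1289 (Z = (-53 + 12*24)/(-1289) = (-53 + 288)*(-1/1289) = 235*(-1/1289) = -235/1289 ≈ -0.18231)
j(-62) - Z = 16 - 1*(-235/1289) = 16 + 235/1289 = 20859/1289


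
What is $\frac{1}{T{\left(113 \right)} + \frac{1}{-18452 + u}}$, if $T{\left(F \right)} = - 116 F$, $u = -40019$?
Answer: $- \frac{58471}{766437869} \approx -7.6289 \cdot 10^{-5}$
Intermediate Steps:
$\frac{1}{T{\left(113 \right)} + \frac{1}{-18452 + u}} = \frac{1}{\left(-116\right) 113 + \frac{1}{-18452 - 40019}} = \frac{1}{-13108 + \frac{1}{-58471}} = \frac{1}{-13108 - \frac{1}{58471}} = \frac{1}{- \frac{766437869}{58471}} = - \frac{58471}{766437869}$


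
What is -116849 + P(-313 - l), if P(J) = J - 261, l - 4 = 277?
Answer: -117704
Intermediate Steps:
l = 281 (l = 4 + 277 = 281)
P(J) = -261 + J
-116849 + P(-313 - l) = -116849 + (-261 + (-313 - 1*281)) = -116849 + (-261 + (-313 - 281)) = -116849 + (-261 - 594) = -116849 - 855 = -117704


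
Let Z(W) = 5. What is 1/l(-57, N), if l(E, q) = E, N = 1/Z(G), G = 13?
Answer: -1/57 ≈ -0.017544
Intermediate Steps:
N = ⅕ (N = 1/5 = ⅕ ≈ 0.20000)
1/l(-57, N) = 1/(-57) = -1/57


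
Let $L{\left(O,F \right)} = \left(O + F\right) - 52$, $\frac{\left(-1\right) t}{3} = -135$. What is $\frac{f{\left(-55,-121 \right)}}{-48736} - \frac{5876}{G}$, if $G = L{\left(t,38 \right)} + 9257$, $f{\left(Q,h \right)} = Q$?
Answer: $- \frac{17865131}{29387808} \approx -0.60791$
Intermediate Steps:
$t = 405$ ($t = \left(-3\right) \left(-135\right) = 405$)
$L{\left(O,F \right)} = -52 + F + O$ ($L{\left(O,F \right)} = \left(F + O\right) - 52 = -52 + F + O$)
$G = 9648$ ($G = \left(-52 + 38 + 405\right) + 9257 = 391 + 9257 = 9648$)
$\frac{f{\left(-55,-121 \right)}}{-48736} - \frac{5876}{G} = - \frac{55}{-48736} - \frac{5876}{9648} = \left(-55\right) \left(- \frac{1}{48736}\right) - \frac{1469}{2412} = \frac{55}{48736} - \frac{1469}{2412} = - \frac{17865131}{29387808}$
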